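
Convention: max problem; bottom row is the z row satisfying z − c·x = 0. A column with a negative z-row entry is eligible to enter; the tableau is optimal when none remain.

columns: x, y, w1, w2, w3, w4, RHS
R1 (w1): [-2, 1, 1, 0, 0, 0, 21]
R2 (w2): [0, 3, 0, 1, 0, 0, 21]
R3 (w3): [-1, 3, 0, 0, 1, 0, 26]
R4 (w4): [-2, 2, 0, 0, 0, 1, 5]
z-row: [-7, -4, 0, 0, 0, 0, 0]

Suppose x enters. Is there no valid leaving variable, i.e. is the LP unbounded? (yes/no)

yes

Every constraint-row entry in column x is ≤ 0, so increasing x is unbounded.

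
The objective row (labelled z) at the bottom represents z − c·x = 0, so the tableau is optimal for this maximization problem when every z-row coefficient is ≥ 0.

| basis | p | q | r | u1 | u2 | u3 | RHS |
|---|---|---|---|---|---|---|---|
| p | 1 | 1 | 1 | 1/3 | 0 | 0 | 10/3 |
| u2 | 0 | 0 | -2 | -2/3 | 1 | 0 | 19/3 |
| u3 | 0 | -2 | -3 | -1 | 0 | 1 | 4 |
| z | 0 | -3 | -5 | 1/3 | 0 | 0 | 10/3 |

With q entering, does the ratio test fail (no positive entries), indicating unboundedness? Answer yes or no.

Column q has positive entries in row(s) 1, so the ratio test bounds it — not unbounded.

no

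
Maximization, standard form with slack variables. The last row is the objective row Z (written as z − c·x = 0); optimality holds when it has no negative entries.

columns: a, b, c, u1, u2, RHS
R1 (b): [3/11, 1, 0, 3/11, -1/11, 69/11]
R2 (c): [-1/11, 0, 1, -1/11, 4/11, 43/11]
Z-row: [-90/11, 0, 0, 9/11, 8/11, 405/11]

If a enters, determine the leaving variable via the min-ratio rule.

Column a entries and ratios — b: (69/11)/(3/11) = 23; c: -1/11 ≤ 0, skip.
Smallest ratio is 23 in the row of b, so b leaves.

b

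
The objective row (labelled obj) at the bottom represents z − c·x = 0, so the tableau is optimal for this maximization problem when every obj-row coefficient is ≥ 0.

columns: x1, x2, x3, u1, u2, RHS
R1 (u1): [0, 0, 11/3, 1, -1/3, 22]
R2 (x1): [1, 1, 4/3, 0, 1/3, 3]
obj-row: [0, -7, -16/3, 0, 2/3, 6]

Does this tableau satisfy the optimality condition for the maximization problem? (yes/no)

no

The obj-row has a negative entry -7 in column x2, so it is not optimal.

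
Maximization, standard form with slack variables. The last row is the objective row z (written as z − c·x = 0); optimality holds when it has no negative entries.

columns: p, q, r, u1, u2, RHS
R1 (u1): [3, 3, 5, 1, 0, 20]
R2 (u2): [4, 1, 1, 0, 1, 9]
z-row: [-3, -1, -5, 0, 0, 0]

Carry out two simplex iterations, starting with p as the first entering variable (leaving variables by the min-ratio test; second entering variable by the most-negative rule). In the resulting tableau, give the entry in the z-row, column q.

2

Ratio test on column p — row 1: 20/3 = 20/3; row 2: 9/4 = 9/4. Minimum is 9/4 at row 2 (u2 leaves); pivot element 4.
Divide row 2 by 4; eliminate column p from the other rows.
Second iteration: most negative z-row entry is -17/4 in column r, so r enters.
Ratio test on column r — row 1: (53/4)/(17/4) = 53/17; row 2: (9/4)/(1/4) = 9. Minimum is 53/17 at row 1 (u1 leaves); pivot element 17/4.
Divide row 1 by 17/4; eliminate column r from the other rows.
After both pivots, the entry at the z-row, column q is 2.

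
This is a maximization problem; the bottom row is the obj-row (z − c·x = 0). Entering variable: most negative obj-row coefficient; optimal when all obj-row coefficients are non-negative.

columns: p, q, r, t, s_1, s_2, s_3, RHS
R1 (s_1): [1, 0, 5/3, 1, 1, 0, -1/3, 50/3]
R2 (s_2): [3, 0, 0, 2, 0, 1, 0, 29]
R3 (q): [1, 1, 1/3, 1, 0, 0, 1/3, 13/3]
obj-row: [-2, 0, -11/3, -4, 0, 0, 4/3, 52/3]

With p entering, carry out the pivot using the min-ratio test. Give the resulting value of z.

Ratio test on column p — row 1: (50/3)/1 = 50/3; row 2: 29/3 = 29/3; row 3: (13/3)/1 = 13/3. Minimum is 13/3 at row 3 (q leaves); pivot element 1.
Pivot on row 3; the obj-row RHS becomes 52/3 − (-2)·(13/3) = 26.

26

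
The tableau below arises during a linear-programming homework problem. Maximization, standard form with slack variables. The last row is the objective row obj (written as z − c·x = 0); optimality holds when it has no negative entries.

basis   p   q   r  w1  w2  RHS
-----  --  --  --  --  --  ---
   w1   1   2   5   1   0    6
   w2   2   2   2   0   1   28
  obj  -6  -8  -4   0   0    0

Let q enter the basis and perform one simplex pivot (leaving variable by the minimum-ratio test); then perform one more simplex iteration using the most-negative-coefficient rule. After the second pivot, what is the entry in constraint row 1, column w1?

1

Ratio test on column q — row 1: 6/2 = 3; row 2: 28/2 = 14. Minimum is 3 at row 1 (w1 leaves); pivot element 2.
Divide row 1 by 2; eliminate column q from the other rows.
Second iteration: most negative obj-row entry is -2 in column p, so p enters.
Ratio test on column p — row 1: 3/(1/2) = 6; row 2: 22/1 = 22. Minimum is 6 at row 1 (q leaves); pivot element 1/2.
Divide row 1 by 1/2; eliminate column p from the other rows.
After both pivots, the entry at constraint row 1, column w1 is 1.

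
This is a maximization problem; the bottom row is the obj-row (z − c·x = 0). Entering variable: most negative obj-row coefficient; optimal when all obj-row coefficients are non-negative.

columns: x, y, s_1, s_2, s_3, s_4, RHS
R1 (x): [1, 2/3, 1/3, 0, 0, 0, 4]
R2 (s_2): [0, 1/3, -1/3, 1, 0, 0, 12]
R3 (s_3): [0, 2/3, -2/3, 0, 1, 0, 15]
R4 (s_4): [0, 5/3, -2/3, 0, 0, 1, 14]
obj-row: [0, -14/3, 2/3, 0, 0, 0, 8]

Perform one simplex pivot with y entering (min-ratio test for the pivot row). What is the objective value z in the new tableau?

Ratio test on column y — row 1: 4/(2/3) = 6; row 2: 12/(1/3) = 36; row 3: 15/(2/3) = 45/2; row 4: 14/(5/3) = 42/5. Minimum is 6 at row 1 (x leaves); pivot element 2/3.
Pivot on row 1; the obj-row RHS becomes 8 − (-14/3)·6 = 36.

36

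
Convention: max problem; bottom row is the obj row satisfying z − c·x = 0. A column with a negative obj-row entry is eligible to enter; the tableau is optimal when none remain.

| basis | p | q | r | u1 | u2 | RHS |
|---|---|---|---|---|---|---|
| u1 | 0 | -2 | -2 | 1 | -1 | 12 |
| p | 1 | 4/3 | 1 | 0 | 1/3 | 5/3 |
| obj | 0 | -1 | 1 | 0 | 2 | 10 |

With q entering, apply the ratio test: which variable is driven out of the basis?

p

Column q entries and ratios — u1: -2 ≤ 0, skip; p: (5/3)/(4/3) = 5/4.
Smallest ratio is 5/4 in the row of p, so p leaves.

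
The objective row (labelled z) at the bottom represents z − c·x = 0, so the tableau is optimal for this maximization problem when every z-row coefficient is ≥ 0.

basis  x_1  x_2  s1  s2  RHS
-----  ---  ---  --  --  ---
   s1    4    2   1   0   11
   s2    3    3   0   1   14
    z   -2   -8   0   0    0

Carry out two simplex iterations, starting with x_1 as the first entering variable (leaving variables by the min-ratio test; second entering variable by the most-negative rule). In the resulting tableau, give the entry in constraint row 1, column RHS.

5/6

Ratio test on column x_1 — row 1: 11/4 = 11/4; row 2: 14/3 = 14/3. Minimum is 11/4 at row 1 (s1 leaves); pivot element 4.
Divide row 1 by 4; eliminate column x_1 from the other rows.
Second iteration: most negative z-row entry is -7 in column x_2, so x_2 enters.
Ratio test on column x_2 — row 1: (11/4)/(1/2) = 11/2; row 2: (23/4)/(3/2) = 23/6. Minimum is 23/6 at row 2 (s2 leaves); pivot element 3/2.
Divide row 2 by 3/2; eliminate column x_2 from the other rows.
After both pivots, the entry at constraint row 1, column RHS is 5/6.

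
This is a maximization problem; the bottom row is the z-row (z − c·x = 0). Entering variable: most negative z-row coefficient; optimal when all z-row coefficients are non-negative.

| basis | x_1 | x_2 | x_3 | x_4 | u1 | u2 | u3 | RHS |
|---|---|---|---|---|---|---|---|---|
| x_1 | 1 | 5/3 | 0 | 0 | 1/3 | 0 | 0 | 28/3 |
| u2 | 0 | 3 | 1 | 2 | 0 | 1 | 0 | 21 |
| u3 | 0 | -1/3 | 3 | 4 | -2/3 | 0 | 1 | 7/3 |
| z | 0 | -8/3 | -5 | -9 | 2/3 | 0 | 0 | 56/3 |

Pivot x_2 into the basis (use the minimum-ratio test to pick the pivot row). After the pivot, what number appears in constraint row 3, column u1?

Ratio test on column x_2 — row 1: (28/3)/(5/3) = 28/5; row 2: 21/3 = 7; row 3: entry -1/3 ≤ 0. Minimum is 28/5 at row 1 (x_1 leaves); pivot element 5/3.
Divide row 1 by 5/3; eliminate column x_2 from the other rows.
Row 3 update in column u1: -2/3 − (-1/3)·(1/5) = -3/5.

-3/5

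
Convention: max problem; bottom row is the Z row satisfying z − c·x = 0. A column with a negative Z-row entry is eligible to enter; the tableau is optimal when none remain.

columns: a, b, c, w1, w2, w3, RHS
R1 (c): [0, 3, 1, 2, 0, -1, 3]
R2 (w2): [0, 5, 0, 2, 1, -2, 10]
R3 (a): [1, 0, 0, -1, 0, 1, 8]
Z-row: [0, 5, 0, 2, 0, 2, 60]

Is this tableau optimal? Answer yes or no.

yes

Every Z-row coefficient is ≥ 0, so the tableau is optimal.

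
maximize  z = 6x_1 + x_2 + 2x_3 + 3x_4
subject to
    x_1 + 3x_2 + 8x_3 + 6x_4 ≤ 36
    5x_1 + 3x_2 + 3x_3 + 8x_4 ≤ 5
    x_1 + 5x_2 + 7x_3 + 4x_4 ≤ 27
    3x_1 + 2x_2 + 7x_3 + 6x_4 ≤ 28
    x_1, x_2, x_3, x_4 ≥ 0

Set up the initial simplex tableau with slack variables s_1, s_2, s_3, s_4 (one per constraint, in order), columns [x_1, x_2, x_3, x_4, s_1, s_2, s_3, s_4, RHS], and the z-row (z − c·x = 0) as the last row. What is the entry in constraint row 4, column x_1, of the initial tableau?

Constraint 4 has coefficient 3 on x_1.

3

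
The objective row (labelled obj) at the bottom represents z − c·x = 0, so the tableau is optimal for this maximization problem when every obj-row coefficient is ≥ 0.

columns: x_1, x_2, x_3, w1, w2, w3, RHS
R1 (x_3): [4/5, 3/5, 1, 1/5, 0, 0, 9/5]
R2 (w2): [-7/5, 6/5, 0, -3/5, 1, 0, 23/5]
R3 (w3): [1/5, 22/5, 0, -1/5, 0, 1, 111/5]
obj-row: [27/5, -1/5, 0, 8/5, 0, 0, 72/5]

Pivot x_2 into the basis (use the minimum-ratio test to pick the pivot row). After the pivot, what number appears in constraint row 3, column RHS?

Ratio test on column x_2 — row 1: (9/5)/(3/5) = 3; row 2: (23/5)/(6/5) = 23/6; row 3: (111/5)/(22/5) = 111/22. Minimum is 3 at row 1 (x_3 leaves); pivot element 3/5.
Divide row 1 by 3/5; eliminate column x_2 from the other rows.
Row 3 update in column RHS: 111/5 − (22/5)·3 = 9.

9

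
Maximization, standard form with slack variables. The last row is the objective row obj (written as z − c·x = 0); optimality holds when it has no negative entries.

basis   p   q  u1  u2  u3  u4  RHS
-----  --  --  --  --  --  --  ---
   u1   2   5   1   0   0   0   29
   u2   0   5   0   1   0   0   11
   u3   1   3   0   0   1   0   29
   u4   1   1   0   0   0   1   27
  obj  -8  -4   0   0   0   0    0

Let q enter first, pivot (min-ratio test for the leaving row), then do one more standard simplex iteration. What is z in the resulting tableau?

404/5

Ratio test on column q — row 1: 29/5 = 29/5; row 2: 11/5 = 11/5; row 3: 29/3 = 29/3; row 4: 27/1 = 27. Minimum is 11/5 at row 2 (u2 leaves); pivot element 5.
Pivot on row 2; the obj-row RHS becomes 0 − (-4)·(11/5) = 44/5.
Next entering variable (most negative obj-row entry -8): p.
Ratio test on column p — row 1: 18/2 = 9; row 2: entry 0 ≤ 0; row 3: (112/5)/1 = 112/5; row 4: (124/5)/1 = 124/5. Minimum is 9 at row 1 (u1 leaves); pivot element 2.
After the second pivot the obj-row RHS is 44/5 − (-8)·9 = 404/5.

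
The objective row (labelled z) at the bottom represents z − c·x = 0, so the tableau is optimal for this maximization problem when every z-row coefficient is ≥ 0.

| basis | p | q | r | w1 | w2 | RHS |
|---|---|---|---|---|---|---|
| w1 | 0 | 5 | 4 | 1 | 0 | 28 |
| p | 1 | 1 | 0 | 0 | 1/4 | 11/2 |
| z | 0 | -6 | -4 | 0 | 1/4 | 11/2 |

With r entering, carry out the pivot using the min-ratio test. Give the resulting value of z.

Ratio test on column r — row 1: 28/4 = 7; row 2: entry 0 ≤ 0. Minimum is 7 at row 1 (w1 leaves); pivot element 4.
Pivot on row 1; the z-row RHS becomes 11/2 − (-4)·7 = 67/2.

67/2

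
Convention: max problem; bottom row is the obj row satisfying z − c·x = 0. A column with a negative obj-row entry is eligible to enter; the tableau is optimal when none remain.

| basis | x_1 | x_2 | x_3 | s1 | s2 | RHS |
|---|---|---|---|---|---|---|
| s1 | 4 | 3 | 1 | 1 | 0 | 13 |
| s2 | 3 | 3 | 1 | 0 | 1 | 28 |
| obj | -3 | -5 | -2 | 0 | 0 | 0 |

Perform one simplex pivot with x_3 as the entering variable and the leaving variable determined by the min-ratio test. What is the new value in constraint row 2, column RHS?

15

Ratio test on column x_3 — row 1: 13/1 = 13; row 2: 28/1 = 28. Minimum is 13 at row 1 (s1 leaves); pivot element 1.
Divide row 1 by 1; eliminate column x_3 from the other rows.
Row 2 update in column RHS: 28 − 1·13 = 15.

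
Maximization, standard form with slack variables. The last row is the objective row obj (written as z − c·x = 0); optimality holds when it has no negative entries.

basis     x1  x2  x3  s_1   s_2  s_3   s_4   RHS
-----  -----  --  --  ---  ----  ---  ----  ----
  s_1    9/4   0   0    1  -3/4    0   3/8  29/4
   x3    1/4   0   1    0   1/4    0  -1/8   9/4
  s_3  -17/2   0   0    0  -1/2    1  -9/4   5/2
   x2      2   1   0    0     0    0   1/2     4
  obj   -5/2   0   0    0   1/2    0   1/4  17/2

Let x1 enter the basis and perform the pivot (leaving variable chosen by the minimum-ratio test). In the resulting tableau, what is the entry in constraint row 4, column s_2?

0

Ratio test on column x1 — row 1: (29/4)/(9/4) = 29/9; row 2: (9/4)/(1/4) = 9; row 3: entry -17/2 ≤ 0; row 4: 4/2 = 2. Minimum is 2 at row 4 (x2 leaves); pivot element 2.
Divide row 4 by 2; eliminate column x1 from the other rows.
In the new row 4, the s_2 entry is the old entry divided by the pivot: 0/2 = 0.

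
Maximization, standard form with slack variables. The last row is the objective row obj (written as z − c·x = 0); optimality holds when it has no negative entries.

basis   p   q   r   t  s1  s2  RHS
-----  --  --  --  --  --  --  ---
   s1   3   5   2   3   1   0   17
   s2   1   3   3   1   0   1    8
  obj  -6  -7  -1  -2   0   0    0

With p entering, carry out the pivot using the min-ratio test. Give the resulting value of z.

34

Ratio test on column p — row 1: 17/3 = 17/3; row 2: 8/1 = 8. Minimum is 17/3 at row 1 (s1 leaves); pivot element 3.
Pivot on row 1; the obj-row RHS becomes 0 − (-6)·(17/3) = 34.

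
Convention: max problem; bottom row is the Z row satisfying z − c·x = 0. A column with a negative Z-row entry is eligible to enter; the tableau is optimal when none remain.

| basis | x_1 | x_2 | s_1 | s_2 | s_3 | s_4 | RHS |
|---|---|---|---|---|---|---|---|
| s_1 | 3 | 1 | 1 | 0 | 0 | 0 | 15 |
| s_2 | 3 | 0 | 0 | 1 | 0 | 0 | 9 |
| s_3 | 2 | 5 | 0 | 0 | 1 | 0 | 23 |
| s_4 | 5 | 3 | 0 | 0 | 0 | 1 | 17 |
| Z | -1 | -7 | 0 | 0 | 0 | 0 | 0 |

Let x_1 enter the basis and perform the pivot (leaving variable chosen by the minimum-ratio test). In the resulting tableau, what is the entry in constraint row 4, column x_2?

Ratio test on column x_1 — row 1: 15/3 = 5; row 2: 9/3 = 3; row 3: 23/2 = 23/2; row 4: 17/5 = 17/5. Minimum is 3 at row 2 (s_2 leaves); pivot element 3.
Divide row 2 by 3; eliminate column x_1 from the other rows.
Row 4 update in column x_2: 3 − 5·0 = 3.

3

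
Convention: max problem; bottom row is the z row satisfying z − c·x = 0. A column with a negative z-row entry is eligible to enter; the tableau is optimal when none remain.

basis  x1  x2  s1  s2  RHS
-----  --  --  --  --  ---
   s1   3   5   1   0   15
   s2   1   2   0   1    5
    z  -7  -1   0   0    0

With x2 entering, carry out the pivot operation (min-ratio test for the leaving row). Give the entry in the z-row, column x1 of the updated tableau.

-13/2

Ratio test on column x2 — row 1: 15/5 = 3; row 2: 5/2 = 5/2. Minimum is 5/2 at row 2 (s2 leaves); pivot element 2.
Divide row 2 by 2; eliminate column x2 from the other rows.
z-row update in column x1: -7 − (-1)·(1/2) = -13/2.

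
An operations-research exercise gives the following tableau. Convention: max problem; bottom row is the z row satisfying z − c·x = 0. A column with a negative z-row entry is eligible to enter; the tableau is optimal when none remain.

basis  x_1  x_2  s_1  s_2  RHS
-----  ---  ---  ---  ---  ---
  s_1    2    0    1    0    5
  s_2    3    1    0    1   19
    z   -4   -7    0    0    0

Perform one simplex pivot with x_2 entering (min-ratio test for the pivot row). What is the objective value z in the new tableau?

133

Ratio test on column x_2 — row 1: entry 0 ≤ 0; row 2: 19/1 = 19. Minimum is 19 at row 2 (s_2 leaves); pivot element 1.
Pivot on row 2; the z-row RHS becomes 0 − (-7)·19 = 133.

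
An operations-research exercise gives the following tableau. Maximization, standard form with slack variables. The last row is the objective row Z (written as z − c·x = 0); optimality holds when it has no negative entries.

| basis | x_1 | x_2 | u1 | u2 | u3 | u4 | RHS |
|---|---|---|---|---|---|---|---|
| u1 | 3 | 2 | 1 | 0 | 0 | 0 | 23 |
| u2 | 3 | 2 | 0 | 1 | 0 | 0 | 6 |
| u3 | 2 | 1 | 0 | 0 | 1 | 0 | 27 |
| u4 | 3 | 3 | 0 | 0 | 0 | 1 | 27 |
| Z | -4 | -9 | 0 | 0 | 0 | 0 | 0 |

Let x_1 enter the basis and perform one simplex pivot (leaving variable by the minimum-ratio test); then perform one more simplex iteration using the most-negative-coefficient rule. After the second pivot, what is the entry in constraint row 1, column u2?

Ratio test on column x_1 — row 1: 23/3 = 23/3; row 2: 6/3 = 2; row 3: 27/2 = 27/2; row 4: 27/3 = 9. Minimum is 2 at row 2 (u2 leaves); pivot element 3.
Divide row 2 by 3; eliminate column x_1 from the other rows.
Second iteration: most negative Z-row entry is -19/3 in column x_2, so x_2 enters.
Ratio test on column x_2 — row 1: entry 0 ≤ 0; row 2: 2/(2/3) = 3; row 3: entry -1/3 ≤ 0; row 4: 21/1 = 21. Minimum is 3 at row 2 (x_1 leaves); pivot element 2/3.
Divide row 2 by 2/3; eliminate column x_2 from the other rows.
After both pivots, the entry at constraint row 1, column u2 is -1.

-1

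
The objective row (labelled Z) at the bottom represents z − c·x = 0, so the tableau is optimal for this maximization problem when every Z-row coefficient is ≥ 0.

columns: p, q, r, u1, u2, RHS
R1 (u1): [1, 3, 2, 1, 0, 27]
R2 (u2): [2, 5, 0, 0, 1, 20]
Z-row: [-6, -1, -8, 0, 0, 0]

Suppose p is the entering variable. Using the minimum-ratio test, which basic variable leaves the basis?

Column p entries and ratios — u1: 27/1 = 27; u2: 20/2 = 10.
Smallest ratio is 10 in the row of u2, so u2 leaves.

u2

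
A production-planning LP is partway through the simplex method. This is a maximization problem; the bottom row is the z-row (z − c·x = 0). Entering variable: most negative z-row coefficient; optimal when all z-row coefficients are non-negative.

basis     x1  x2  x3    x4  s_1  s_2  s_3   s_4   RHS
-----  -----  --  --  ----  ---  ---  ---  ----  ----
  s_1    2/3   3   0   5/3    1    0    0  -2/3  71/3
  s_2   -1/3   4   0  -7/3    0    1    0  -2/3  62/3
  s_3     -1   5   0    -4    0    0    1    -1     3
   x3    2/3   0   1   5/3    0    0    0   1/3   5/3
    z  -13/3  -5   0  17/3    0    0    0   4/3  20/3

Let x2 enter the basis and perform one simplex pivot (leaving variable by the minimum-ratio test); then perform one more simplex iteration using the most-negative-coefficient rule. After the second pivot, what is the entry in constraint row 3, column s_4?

Ratio test on column x2 — row 1: (71/3)/3 = 71/9; row 2: (62/3)/4 = 31/6; row 3: 3/5 = 3/5; row 4: entry 0 ≤ 0. Minimum is 3/5 at row 3 (s_3 leaves); pivot element 5.
Divide row 3 by 5; eliminate column x2 from the other rows.
Second iteration: most negative z-row entry is -16/3 in column x1, so x1 enters.
Ratio test on column x1 — row 1: (328/15)/(19/15) = 328/19; row 2: (274/15)/(7/15) = 274/7; row 3: entry -1/5 ≤ 0; row 4: (5/3)/(2/3) = 5/2. Minimum is 5/2 at row 4 (x3 leaves); pivot element 2/3.
Divide row 4 by 2/3; eliminate column x1 from the other rows.
After both pivots, the entry at constraint row 3, column s_4 is -1/10.

-1/10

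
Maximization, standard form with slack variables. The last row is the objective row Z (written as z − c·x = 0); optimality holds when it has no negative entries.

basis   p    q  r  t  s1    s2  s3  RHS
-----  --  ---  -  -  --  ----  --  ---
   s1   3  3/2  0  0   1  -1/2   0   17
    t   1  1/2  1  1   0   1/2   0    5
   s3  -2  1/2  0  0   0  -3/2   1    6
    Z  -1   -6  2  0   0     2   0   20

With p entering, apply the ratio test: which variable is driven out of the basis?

Column p entries and ratios — s1: 17/3 = 17/3; t: 5/1 = 5; s3: -2 ≤ 0, skip.
Smallest ratio is 5 in the row of t, so t leaves.

t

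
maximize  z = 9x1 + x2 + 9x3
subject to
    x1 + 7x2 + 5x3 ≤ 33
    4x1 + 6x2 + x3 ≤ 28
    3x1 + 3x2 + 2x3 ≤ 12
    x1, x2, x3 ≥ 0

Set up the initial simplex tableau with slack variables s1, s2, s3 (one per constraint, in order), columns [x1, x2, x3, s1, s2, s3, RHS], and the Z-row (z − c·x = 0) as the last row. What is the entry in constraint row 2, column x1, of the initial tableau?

4

Constraint 2 has coefficient 4 on x1.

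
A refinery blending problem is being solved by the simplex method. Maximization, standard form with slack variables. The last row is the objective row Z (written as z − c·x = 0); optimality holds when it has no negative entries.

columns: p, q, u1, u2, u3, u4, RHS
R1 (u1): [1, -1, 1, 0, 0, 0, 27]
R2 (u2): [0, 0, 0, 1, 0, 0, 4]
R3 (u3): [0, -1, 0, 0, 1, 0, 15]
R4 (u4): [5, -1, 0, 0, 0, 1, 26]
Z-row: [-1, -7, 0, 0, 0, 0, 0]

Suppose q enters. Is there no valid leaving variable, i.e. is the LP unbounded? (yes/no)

Every constraint-row entry in column q is ≤ 0, so increasing q is unbounded.

yes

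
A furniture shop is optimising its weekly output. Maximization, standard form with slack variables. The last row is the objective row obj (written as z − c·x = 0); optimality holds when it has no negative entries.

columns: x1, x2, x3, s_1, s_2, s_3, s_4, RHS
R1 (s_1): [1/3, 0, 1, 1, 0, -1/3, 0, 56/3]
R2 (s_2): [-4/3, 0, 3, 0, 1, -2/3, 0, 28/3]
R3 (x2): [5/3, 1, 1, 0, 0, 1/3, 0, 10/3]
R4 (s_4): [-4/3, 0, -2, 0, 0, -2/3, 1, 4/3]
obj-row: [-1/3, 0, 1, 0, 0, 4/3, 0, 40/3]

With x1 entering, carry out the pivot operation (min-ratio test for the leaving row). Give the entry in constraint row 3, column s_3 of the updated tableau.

Ratio test on column x1 — row 1: (56/3)/(1/3) = 56; row 2: entry -4/3 ≤ 0; row 3: (10/3)/(5/3) = 2; row 4: entry -4/3 ≤ 0. Minimum is 2 at row 3 (x2 leaves); pivot element 5/3.
Divide row 3 by 5/3; eliminate column x1 from the other rows.
In the new row 3, the s_3 entry is the old entry divided by the pivot: (1/3)/(5/3) = 1/5.

1/5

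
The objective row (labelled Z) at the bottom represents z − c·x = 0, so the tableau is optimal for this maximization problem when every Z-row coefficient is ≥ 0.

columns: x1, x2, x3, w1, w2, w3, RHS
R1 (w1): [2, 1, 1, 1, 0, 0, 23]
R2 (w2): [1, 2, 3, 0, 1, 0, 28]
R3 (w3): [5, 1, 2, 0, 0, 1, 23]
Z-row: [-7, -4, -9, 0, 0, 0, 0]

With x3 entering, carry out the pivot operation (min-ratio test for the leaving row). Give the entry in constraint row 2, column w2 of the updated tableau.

Ratio test on column x3 — row 1: 23/1 = 23; row 2: 28/3 = 28/3; row 3: 23/2 = 23/2. Minimum is 28/3 at row 2 (w2 leaves); pivot element 3.
Divide row 2 by 3; eliminate column x3 from the other rows.
In the new row 2, the w2 entry is the old entry divided by the pivot: 1/3 = 1/3.

1/3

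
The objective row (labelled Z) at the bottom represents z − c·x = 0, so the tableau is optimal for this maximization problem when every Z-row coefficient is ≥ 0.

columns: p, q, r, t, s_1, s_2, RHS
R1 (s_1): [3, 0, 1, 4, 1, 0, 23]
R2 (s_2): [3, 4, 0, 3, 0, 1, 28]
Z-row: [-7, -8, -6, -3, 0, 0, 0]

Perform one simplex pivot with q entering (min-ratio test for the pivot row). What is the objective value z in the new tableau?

Ratio test on column q — row 1: entry 0 ≤ 0; row 2: 28/4 = 7. Minimum is 7 at row 2 (s_2 leaves); pivot element 4.
Pivot on row 2; the Z-row RHS becomes 0 − (-8)·7 = 56.

56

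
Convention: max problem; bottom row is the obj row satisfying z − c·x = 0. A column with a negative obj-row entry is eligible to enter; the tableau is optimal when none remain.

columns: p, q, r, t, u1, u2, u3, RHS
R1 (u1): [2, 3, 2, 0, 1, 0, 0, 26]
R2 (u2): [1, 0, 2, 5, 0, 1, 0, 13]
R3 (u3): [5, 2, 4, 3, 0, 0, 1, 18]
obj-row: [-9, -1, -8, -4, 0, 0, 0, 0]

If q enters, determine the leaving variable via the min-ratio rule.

u1

Column q entries and ratios — u1: 26/3 = 26/3; u2: 0 ≤ 0, skip; u3: 18/2 = 9.
Smallest ratio is 26/3 in the row of u1, so u1 leaves.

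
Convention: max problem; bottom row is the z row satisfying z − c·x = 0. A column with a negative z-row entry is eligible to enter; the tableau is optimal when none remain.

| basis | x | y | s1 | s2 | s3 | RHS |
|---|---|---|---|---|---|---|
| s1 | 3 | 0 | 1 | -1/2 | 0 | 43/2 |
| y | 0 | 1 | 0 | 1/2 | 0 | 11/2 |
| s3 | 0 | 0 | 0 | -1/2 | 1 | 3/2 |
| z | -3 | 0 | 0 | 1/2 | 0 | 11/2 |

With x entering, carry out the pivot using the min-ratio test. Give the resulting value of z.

Ratio test on column x — row 1: (43/2)/3 = 43/6; row 2: entry 0 ≤ 0; row 3: entry 0 ≤ 0. Minimum is 43/6 at row 1 (s1 leaves); pivot element 3.
Pivot on row 1; the z-row RHS becomes 11/2 − (-3)·(43/6) = 27.

27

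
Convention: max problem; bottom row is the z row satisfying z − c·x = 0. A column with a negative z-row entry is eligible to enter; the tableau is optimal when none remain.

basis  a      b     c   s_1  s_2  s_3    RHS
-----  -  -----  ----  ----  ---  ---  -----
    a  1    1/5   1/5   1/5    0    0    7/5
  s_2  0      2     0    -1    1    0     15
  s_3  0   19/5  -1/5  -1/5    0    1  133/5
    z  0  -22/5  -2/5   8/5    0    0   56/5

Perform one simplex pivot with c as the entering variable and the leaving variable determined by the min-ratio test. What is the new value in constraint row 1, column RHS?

Ratio test on column c — row 1: (7/5)/(1/5) = 7; row 2: entry 0 ≤ 0; row 3: entry -1/5 ≤ 0. Minimum is 7 at row 1 (a leaves); pivot element 1/5.
Divide row 1 by 1/5; eliminate column c from the other rows.
In the new row 1, the RHS entry is the old entry divided by the pivot: (7/5)/(1/5) = 7.

7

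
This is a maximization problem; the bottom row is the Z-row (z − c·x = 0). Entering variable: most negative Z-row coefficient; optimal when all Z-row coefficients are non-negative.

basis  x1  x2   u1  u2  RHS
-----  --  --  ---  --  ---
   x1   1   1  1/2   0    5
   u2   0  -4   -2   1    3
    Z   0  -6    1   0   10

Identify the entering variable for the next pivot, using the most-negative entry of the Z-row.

x2

Negative Z-row entries: x2: -6.
The most negative is -6 in column x2, so x2 enters.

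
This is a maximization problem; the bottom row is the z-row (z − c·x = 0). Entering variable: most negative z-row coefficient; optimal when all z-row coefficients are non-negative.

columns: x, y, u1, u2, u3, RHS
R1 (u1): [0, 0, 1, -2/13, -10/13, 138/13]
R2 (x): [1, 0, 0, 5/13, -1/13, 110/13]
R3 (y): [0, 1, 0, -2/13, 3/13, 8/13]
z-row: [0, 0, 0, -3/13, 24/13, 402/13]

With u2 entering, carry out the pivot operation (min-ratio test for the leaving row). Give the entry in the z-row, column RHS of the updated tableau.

36

Ratio test on column u2 — row 1: entry -2/13 ≤ 0; row 2: (110/13)/(5/13) = 22; row 3: entry -2/13 ≤ 0. Minimum is 22 at row 2 (x leaves); pivot element 5/13.
Divide row 2 by 5/13; eliminate column u2 from the other rows.
z-row update in column RHS: 402/13 − (-3/13)·22 = 36.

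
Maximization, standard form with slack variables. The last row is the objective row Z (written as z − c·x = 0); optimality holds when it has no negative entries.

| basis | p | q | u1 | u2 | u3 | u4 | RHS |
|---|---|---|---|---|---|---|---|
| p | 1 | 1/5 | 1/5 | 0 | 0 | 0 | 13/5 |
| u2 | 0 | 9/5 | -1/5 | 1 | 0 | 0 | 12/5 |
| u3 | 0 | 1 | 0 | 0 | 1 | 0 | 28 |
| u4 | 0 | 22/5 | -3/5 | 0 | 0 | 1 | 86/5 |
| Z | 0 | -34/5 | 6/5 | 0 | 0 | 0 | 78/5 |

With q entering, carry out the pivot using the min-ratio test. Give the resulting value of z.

Ratio test on column q — row 1: (13/5)/(1/5) = 13; row 2: (12/5)/(9/5) = 4/3; row 3: 28/1 = 28; row 4: (86/5)/(22/5) = 43/11. Minimum is 4/3 at row 2 (u2 leaves); pivot element 9/5.
Pivot on row 2; the Z-row RHS becomes 78/5 − (-34/5)·(4/3) = 74/3.

74/3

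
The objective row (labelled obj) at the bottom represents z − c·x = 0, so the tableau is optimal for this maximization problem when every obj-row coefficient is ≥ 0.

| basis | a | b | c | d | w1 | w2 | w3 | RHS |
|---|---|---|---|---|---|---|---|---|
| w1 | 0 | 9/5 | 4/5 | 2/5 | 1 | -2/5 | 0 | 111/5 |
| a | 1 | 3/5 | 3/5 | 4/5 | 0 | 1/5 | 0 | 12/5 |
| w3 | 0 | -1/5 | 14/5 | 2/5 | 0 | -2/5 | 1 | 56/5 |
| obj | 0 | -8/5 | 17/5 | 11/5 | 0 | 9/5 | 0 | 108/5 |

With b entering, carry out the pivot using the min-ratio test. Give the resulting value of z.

28

Ratio test on column b — row 1: (111/5)/(9/5) = 37/3; row 2: (12/5)/(3/5) = 4; row 3: entry -1/5 ≤ 0. Minimum is 4 at row 2 (a leaves); pivot element 3/5.
Pivot on row 2; the obj-row RHS becomes 108/5 − (-8/5)·4 = 28.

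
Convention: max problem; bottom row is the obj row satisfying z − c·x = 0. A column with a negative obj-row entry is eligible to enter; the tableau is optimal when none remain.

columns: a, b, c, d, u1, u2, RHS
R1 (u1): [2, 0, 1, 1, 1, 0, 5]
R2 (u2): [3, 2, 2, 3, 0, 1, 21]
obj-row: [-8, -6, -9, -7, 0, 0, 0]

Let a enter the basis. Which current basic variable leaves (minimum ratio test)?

Column a entries and ratios — u1: 5/2 = 5/2; u2: 21/3 = 7.
Smallest ratio is 5/2 in the row of u1, so u1 leaves.

u1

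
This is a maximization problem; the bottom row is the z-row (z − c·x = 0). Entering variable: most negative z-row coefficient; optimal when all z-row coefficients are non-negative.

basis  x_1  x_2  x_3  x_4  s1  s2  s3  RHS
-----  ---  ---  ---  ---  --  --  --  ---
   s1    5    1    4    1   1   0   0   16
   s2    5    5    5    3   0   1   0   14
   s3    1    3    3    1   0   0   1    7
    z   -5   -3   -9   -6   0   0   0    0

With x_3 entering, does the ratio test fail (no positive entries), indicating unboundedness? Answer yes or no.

Column x_3 has positive entries in row(s) 1, 2, 3, so the ratio test bounds it — not unbounded.

no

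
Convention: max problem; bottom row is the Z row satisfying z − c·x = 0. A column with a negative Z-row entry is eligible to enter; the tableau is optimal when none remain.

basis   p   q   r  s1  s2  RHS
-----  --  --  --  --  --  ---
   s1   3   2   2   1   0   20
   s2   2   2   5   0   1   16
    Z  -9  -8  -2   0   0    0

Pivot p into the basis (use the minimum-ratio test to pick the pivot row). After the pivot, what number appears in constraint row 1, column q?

Ratio test on column p — row 1: 20/3 = 20/3; row 2: 16/2 = 8. Minimum is 20/3 at row 1 (s1 leaves); pivot element 3.
Divide row 1 by 3; eliminate column p from the other rows.
In the new row 1, the q entry is the old entry divided by the pivot: 2/3 = 2/3.

2/3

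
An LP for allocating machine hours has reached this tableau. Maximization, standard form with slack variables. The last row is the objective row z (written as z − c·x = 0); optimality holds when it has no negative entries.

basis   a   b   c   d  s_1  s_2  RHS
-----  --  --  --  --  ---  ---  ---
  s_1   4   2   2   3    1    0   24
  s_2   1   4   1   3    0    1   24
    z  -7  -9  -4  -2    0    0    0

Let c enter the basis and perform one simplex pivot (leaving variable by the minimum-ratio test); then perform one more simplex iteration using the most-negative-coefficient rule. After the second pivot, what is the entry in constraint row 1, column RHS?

Ratio test on column c — row 1: 24/2 = 12; row 2: 24/1 = 24. Minimum is 12 at row 1 (s_1 leaves); pivot element 2.
Divide row 1 by 2; eliminate column c from the other rows.
Second iteration: most negative z-row entry is -5 in column b, so b enters.
Ratio test on column b — row 1: 12/1 = 12; row 2: 12/3 = 4. Minimum is 4 at row 2 (s_2 leaves); pivot element 3.
Divide row 2 by 3; eliminate column b from the other rows.
After both pivots, the entry at constraint row 1, column RHS is 8.

8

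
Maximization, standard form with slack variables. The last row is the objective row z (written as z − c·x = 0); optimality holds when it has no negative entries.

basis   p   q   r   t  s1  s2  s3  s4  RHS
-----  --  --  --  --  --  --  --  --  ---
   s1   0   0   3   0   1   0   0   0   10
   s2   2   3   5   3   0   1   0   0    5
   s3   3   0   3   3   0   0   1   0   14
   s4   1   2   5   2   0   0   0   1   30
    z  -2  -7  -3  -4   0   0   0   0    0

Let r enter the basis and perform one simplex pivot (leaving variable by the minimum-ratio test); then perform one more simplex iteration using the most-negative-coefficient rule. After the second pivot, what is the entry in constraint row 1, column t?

Ratio test on column r — row 1: 10/3 = 10/3; row 2: 5/5 = 1; row 3: 14/3 = 14/3; row 4: 30/5 = 6. Minimum is 1 at row 2 (s2 leaves); pivot element 5.
Divide row 2 by 5; eliminate column r from the other rows.
Second iteration: most negative z-row entry is -26/5 in column q, so q enters.
Ratio test on column q — row 1: entry -9/5 ≤ 0; row 2: 1/(3/5) = 5/3; row 3: entry -9/5 ≤ 0; row 4: entry -1 ≤ 0. Minimum is 5/3 at row 2 (r leaves); pivot element 3/5.
Divide row 2 by 3/5; eliminate column q from the other rows.
After both pivots, the entry at constraint row 1, column t is 0.

0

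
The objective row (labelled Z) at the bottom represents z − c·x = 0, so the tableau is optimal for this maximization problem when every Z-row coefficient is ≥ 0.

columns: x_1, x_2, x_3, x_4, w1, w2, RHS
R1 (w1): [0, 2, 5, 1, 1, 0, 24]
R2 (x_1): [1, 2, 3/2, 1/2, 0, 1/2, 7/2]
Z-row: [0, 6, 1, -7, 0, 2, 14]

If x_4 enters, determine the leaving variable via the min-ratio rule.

Column x_4 entries and ratios — w1: 24/1 = 24; x_1: (7/2)/(1/2) = 7.
Smallest ratio is 7 in the row of x_1, so x_1 leaves.

x_1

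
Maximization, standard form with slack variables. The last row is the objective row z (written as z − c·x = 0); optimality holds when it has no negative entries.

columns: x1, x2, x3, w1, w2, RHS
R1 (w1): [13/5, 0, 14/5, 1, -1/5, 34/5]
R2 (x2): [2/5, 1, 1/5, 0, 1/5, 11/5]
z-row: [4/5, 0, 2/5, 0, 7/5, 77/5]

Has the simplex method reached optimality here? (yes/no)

yes

Every z-row coefficient is ≥ 0, so the tableau is optimal.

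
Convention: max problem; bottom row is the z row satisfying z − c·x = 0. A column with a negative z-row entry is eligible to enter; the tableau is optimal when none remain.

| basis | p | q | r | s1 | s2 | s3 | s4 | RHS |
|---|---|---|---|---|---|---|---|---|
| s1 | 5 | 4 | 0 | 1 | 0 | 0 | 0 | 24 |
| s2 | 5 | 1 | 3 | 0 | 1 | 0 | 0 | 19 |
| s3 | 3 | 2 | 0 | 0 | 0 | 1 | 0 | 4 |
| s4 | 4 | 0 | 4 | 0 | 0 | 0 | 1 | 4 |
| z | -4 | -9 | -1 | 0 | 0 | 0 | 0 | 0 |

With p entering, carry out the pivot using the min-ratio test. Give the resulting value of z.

Ratio test on column p — row 1: 24/5 = 24/5; row 2: 19/5 = 19/5; row 3: 4/3 = 4/3; row 4: 4/4 = 1. Minimum is 1 at row 4 (s4 leaves); pivot element 4.
Pivot on row 4; the z-row RHS becomes 0 − (-4)·1 = 4.

4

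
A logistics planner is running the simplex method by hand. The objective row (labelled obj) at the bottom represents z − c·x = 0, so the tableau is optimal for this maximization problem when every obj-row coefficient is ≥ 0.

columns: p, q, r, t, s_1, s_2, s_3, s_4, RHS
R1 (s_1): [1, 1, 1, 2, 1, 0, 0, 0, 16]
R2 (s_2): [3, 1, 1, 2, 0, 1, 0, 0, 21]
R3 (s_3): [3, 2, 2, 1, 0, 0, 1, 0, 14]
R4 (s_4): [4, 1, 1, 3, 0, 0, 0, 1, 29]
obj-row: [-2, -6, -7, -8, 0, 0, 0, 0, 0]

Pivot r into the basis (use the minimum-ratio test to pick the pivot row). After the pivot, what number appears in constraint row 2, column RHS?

14

Ratio test on column r — row 1: 16/1 = 16; row 2: 21/1 = 21; row 3: 14/2 = 7; row 4: 29/1 = 29. Minimum is 7 at row 3 (s_3 leaves); pivot element 2.
Divide row 3 by 2; eliminate column r from the other rows.
Row 2 update in column RHS: 21 − 1·7 = 14.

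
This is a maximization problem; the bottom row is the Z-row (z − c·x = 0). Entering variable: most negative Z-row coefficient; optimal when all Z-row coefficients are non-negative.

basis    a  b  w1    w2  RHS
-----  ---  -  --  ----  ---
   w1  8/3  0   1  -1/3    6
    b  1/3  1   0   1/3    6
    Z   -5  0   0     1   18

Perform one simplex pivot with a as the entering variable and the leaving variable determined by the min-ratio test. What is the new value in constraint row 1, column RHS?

9/4

Ratio test on column a — row 1: 6/(8/3) = 9/4; row 2: 6/(1/3) = 18. Minimum is 9/4 at row 1 (w1 leaves); pivot element 8/3.
Divide row 1 by 8/3; eliminate column a from the other rows.
In the new row 1, the RHS entry is the old entry divided by the pivot: 6/(8/3) = 9/4.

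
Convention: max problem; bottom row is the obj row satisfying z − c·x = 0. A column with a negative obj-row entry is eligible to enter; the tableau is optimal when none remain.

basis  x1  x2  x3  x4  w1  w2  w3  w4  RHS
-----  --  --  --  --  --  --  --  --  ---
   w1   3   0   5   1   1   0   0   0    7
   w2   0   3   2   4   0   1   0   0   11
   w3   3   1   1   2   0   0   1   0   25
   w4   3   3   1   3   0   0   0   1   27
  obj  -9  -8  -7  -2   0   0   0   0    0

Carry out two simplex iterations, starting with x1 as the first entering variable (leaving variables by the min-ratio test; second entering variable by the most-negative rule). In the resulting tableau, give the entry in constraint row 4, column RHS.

9

Ratio test on column x1 — row 1: 7/3 = 7/3; row 2: entry 0 ≤ 0; row 3: 25/3 = 25/3; row 4: 27/3 = 9. Minimum is 7/3 at row 1 (w1 leaves); pivot element 3.
Divide row 1 by 3; eliminate column x1 from the other rows.
Second iteration: most negative obj-row entry is -8 in column x2, so x2 enters.
Ratio test on column x2 — row 1: entry 0 ≤ 0; row 2: 11/3 = 11/3; row 3: 18/1 = 18; row 4: 20/3 = 20/3. Minimum is 11/3 at row 2 (w2 leaves); pivot element 3.
Divide row 2 by 3; eliminate column x2 from the other rows.
After both pivots, the entry at constraint row 4, column RHS is 9.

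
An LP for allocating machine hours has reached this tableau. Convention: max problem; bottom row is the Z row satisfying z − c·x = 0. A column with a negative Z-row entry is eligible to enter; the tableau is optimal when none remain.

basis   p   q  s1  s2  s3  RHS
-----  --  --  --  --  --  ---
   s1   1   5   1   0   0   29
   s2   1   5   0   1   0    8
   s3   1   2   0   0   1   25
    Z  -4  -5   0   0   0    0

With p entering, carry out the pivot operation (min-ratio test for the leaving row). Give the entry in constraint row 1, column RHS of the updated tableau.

Ratio test on column p — row 1: 29/1 = 29; row 2: 8/1 = 8; row 3: 25/1 = 25. Minimum is 8 at row 2 (s2 leaves); pivot element 1.
Divide row 2 by 1; eliminate column p from the other rows.
Row 1 update in column RHS: 29 − 1·8 = 21.

21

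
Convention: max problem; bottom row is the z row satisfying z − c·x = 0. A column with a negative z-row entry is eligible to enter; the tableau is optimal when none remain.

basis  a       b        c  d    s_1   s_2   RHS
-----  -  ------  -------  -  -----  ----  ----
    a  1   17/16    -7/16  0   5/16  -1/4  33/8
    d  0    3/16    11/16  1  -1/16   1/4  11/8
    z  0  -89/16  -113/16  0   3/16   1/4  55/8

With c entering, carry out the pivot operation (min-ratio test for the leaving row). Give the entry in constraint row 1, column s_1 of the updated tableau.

Ratio test on column c — row 1: entry -7/16 ≤ 0; row 2: (11/8)/(11/16) = 2. Minimum is 2 at row 2 (d leaves); pivot element 11/16.
Divide row 2 by 11/16; eliminate column c from the other rows.
Row 1 update in column s_1: 5/16 − (-7/16)·(-1/11) = 3/11.

3/11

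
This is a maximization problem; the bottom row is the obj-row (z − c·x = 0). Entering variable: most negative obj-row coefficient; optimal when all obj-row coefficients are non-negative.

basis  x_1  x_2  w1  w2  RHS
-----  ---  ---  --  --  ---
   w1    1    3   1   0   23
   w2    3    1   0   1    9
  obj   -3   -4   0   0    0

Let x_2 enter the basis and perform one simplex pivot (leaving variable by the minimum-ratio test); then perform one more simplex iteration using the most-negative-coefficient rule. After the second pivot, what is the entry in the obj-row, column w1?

9/8

Ratio test on column x_2 — row 1: 23/3 = 23/3; row 2: 9/1 = 9. Minimum is 23/3 at row 1 (w1 leaves); pivot element 3.
Divide row 1 by 3; eliminate column x_2 from the other rows.
Second iteration: most negative obj-row entry is -5/3 in column x_1, so x_1 enters.
Ratio test on column x_1 — row 1: (23/3)/(1/3) = 23; row 2: (4/3)/(8/3) = 1/2. Minimum is 1/2 at row 2 (w2 leaves); pivot element 8/3.
Divide row 2 by 8/3; eliminate column x_1 from the other rows.
After both pivots, the entry at the obj-row, column w1 is 9/8.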